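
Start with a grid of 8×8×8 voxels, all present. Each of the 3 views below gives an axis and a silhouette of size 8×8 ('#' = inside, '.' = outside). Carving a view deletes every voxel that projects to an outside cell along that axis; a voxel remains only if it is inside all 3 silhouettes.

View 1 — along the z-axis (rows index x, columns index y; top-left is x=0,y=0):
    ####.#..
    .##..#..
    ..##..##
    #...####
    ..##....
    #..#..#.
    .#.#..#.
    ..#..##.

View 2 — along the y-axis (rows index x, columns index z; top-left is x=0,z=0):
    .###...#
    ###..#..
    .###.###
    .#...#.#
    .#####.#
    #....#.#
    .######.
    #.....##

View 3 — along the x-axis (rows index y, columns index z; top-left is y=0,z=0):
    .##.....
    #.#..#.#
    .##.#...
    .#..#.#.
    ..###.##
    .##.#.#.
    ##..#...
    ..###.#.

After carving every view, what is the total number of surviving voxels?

|visual hull| = 43

full grid |V| = 512
carve view 1 (along z, XY-mask fill 28/64): 224 voxels remain
carve view 2 (along y, XZ-mask fill 35/64): 119 voxels remain
carve view 3 (along x, YZ-mask fill 28/64): 43 voxels remain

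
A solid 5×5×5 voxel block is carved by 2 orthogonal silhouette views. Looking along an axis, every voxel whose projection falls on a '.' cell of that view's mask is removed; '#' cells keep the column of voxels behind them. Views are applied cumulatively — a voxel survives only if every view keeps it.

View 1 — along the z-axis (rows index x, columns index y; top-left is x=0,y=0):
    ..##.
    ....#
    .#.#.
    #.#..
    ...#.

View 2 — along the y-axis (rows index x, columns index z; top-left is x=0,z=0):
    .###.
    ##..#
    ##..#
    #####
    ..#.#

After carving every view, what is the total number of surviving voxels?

full grid |V| = 125
carve view 1 (along z, XY-mask fill 8/25): 40 voxels remain
carve view 2 (along y, XZ-mask fill 16/25): 27 voxels remain

27 voxels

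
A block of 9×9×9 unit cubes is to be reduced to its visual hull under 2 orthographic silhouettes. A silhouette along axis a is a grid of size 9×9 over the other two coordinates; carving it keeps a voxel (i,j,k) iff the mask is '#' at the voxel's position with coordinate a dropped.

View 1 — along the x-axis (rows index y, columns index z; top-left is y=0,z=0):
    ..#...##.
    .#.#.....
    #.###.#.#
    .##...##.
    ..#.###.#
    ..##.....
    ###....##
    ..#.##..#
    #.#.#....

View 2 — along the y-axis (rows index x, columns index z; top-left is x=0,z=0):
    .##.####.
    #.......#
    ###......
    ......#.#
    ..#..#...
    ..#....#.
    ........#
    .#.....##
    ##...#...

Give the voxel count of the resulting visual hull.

remaining voxels: 96

start: 9×9×9 = 729 voxels
[1] x-view keeps 34 columns → grid now 306
[2] y-view keeps 24 columns → grid now 96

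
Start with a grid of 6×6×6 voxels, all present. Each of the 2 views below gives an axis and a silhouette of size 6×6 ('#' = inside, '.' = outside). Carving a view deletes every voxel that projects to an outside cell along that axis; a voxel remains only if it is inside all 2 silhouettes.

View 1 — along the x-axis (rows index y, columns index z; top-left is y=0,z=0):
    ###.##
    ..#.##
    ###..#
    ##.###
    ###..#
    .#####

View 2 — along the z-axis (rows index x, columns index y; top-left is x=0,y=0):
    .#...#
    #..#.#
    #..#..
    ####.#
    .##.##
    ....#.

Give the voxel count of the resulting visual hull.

voxel count = 75

full grid |V| = 216
[1] x-view keeps 26 columns → grid now 156
[2] z-view keeps 17 columns → grid now 75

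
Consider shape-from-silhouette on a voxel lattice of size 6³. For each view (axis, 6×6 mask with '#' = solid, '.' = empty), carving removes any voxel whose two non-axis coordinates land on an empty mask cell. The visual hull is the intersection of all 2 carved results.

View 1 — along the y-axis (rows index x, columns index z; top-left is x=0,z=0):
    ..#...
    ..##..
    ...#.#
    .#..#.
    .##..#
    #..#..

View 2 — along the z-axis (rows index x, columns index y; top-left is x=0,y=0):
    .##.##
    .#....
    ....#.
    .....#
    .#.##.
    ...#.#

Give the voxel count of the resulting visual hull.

initial block: 6^3 = 216
  1. axis=1 (XZ plane), |mask|=12  ⇒  voxels=72
  2. axis=2 (XY plane), |mask|=12  ⇒  voxels=23

|visual hull| = 23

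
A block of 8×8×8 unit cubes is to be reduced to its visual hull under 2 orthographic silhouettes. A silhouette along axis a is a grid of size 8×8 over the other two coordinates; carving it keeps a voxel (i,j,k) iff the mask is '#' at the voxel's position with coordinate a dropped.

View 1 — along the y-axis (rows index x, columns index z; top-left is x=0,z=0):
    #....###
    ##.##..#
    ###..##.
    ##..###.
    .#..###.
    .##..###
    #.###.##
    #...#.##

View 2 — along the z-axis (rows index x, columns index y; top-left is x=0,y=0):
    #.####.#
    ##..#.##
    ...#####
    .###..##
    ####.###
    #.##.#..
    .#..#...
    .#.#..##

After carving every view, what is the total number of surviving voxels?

voxel count = 175

initial block: 8^3 = 512
  1. axis=1 (XZ plane), |mask|=38  ⇒  voxels=304
  2. axis=2 (XY plane), |mask|=38  ⇒  voxels=175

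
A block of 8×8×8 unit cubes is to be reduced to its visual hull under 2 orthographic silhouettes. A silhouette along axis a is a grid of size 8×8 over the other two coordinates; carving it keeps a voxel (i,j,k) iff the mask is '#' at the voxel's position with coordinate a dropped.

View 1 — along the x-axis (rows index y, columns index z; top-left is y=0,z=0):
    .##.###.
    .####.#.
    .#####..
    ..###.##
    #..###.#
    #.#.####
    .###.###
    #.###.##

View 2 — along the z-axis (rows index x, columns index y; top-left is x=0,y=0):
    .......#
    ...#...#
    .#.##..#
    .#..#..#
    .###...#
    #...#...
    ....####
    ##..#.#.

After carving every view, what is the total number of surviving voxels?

before carving: 512 voxels (8×8×8)
after view 1 [x-axis, 43 of 64 cells solid] → remaining = 344
after view 2 [z-axis, 24 of 64 cells solid] → remaining = 129

|visual hull| = 129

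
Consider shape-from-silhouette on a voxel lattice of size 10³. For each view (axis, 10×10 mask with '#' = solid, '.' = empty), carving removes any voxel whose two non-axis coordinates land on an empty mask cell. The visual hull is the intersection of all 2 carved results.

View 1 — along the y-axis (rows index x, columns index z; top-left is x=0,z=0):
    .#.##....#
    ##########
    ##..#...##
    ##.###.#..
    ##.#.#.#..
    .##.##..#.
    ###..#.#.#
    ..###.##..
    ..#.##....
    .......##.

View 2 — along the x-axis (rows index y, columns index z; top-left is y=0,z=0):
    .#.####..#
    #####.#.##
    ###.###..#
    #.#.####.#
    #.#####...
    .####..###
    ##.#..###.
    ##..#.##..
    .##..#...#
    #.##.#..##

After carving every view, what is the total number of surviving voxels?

initial block: 10^3 = 1000
carve view 1 (along y, XZ-mask fill 51/100): 510 voxels remain
carve view 2 (along x, YZ-mask fill 62/100): 316 voxels remain

316 voxels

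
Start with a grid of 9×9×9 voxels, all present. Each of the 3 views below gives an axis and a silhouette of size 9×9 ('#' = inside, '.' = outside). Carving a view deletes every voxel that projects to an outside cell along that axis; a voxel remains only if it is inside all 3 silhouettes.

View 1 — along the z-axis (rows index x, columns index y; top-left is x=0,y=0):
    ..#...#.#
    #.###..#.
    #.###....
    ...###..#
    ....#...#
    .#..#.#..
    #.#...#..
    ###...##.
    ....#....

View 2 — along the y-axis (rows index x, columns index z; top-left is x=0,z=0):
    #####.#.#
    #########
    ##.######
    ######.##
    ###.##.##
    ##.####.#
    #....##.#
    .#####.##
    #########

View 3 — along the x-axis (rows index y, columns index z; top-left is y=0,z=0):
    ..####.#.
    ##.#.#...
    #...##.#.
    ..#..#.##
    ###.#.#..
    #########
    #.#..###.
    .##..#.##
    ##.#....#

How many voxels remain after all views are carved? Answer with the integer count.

full grid |V| = 729
[1] z-view keeps 30 columns → grid now 270
[2] y-view keeps 66 columns → grid now 221
[3] x-view keeps 45 columns → grid now 115

115 voxels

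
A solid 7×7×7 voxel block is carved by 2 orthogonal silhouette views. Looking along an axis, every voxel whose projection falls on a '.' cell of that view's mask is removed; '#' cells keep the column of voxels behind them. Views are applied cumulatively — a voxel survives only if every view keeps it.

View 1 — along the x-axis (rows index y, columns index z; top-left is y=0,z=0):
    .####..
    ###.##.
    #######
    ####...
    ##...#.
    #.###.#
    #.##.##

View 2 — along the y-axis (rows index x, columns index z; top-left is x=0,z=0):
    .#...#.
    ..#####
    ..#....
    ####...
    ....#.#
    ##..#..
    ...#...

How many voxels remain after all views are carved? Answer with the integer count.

voxel count = 86

full grid |V| = 343
[1] x-view keeps 33 columns → grid now 231
[2] y-view keeps 18 columns → grid now 86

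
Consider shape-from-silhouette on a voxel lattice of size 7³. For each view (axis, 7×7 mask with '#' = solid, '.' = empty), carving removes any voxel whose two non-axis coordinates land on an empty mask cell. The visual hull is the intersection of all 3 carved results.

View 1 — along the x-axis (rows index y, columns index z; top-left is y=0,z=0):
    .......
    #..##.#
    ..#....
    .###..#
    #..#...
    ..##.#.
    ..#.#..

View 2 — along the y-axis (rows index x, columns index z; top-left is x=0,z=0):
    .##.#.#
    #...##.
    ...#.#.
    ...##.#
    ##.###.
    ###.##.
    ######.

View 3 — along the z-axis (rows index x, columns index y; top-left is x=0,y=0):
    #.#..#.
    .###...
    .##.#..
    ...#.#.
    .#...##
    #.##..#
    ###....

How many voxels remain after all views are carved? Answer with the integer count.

|visual hull| = 24

before carving: 343 voxels (7×7×7)
V1 x: intersect with YZ mask (16 set) -- 112 left
V2 y: intersect with XZ mask (28 set) -- 61 left
V3 z: intersect with XY mask (21 set) -- 24 left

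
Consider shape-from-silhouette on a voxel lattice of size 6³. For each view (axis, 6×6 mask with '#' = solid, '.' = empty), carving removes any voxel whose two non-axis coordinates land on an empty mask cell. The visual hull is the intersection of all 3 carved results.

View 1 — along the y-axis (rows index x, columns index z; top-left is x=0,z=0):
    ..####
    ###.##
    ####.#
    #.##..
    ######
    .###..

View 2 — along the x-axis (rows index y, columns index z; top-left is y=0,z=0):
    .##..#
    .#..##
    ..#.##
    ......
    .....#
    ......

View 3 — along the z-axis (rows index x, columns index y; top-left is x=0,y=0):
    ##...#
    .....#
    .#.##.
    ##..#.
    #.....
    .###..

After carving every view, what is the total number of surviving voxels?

start: 6×6×6 = 216 voxels
after view 1 [y-axis, 26 of 36 cells solid] → remaining = 156
after view 2 [x-axis, 10 of 36 cells solid] → remaining = 42
after view 3 [z-axis, 14 of 36 cells solid] → remaining = 13

|visual hull| = 13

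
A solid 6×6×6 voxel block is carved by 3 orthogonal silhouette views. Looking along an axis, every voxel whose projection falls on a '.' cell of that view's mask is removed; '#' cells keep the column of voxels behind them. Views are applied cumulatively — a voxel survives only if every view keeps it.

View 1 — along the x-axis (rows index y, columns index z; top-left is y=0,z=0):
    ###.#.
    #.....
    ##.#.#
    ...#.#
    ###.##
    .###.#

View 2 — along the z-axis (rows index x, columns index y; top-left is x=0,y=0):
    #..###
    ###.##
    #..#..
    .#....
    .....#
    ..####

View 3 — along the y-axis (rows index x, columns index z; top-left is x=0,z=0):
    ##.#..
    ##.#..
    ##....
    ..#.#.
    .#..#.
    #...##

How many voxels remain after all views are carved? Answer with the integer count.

full grid |V| = 216
  1. axis=0 (YZ plane), |mask|=20  ⇒  voxels=120
  2. axis=2 (XY plane), |mask|=17  ⇒  voxels=59
  3. axis=1 (XZ plane), |mask|=15  ⇒  voxels=27

27 voxels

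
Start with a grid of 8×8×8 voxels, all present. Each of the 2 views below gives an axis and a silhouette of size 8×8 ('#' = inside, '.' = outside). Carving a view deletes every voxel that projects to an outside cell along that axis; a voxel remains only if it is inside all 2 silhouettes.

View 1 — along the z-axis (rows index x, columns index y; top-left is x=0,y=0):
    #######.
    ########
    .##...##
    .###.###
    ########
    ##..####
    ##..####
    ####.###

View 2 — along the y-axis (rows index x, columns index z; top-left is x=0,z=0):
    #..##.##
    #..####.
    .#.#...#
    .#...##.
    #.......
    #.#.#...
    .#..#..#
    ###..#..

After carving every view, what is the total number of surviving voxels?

voxel count = 177

initial block: 8^3 = 512
V1 z: intersect with XY mask (52 set) -- 416 left
V2 y: intersect with XZ mask (27 set) -- 177 left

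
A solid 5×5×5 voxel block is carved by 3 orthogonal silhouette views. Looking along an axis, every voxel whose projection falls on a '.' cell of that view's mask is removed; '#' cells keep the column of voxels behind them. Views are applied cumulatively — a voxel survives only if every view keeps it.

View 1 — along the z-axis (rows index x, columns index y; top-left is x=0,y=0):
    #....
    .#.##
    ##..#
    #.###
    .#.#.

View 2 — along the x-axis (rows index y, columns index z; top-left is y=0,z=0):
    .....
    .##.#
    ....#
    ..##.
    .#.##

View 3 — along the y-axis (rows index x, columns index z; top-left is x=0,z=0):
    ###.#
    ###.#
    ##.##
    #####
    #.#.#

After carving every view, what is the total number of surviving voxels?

start: 5×5×5 = 125 voxels
after view 1 [z-axis, 13 of 25 cells solid] → remaining = 65
after view 2 [x-axis, 9 of 25 cells solid] → remaining = 25
after view 3 [y-axis, 20 of 25 cells solid] → remaining = 20

voxel count = 20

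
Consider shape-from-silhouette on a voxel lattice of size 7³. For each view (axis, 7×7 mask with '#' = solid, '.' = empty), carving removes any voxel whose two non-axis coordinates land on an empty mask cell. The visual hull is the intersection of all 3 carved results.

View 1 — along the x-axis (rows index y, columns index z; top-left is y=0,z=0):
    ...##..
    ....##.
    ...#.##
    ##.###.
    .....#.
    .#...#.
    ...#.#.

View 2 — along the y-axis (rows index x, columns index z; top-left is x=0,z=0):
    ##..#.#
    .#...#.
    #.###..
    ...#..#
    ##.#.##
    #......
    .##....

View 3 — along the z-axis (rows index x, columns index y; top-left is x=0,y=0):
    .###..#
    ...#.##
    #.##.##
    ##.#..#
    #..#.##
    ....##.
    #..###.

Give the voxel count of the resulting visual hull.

31 voxels

initial block: 7^3 = 343
V1 x: intersect with YZ mask (17 set) -- 119 left
V2 y: intersect with XZ mask (20 set) -- 45 left
V3 z: intersect with XY mask (26 set) -- 31 left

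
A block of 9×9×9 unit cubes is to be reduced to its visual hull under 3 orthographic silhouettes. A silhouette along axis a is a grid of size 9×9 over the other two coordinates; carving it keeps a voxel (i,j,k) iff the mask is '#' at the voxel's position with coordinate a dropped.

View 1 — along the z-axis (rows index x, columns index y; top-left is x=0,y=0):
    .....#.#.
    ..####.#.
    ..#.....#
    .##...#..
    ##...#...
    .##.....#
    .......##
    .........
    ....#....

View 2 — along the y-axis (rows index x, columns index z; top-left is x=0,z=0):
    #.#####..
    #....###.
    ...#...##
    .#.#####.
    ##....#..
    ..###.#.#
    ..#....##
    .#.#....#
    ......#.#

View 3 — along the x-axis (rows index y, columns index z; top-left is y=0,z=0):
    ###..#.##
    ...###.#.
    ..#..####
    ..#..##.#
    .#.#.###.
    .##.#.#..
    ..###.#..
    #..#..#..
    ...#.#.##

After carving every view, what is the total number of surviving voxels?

|visual hull| = 46

full grid |V| = 729
[1] z-view keeps 21 columns → grid now 189
[2] y-view keeps 35 columns → grid now 88
[3] x-view keeps 39 columns → grid now 46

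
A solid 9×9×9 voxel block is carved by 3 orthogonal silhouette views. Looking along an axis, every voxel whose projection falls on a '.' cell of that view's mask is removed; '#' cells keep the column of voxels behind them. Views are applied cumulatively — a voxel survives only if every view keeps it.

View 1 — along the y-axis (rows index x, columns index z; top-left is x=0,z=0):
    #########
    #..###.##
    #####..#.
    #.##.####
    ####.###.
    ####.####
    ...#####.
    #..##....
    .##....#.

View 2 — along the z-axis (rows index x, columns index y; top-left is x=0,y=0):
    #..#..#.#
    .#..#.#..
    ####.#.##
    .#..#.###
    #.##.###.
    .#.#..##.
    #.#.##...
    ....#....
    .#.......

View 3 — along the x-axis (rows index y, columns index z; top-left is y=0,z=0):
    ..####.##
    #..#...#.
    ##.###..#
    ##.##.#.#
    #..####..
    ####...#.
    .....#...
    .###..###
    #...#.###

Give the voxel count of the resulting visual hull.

start: 9×9×9 = 729 voxels
V1 y: intersect with XZ mask (54 set) -- 486 left
V2 z: intersect with XY mask (35 set) -- 231 left
V3 x: intersect with YZ mask (43 set) -- 125 left

|visual hull| = 125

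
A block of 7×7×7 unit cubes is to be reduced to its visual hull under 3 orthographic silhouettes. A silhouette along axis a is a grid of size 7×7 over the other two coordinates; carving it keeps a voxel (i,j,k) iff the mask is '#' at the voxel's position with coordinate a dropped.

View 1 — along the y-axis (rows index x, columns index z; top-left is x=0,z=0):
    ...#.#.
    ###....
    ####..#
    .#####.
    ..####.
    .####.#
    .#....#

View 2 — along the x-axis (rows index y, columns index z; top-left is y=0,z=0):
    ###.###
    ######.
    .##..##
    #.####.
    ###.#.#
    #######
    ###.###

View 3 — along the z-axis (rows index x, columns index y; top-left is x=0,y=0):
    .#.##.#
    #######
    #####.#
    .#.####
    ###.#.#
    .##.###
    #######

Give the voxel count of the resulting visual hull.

voxel count = 112

full grid |V| = 343
[1] y-view keeps 26 columns → grid now 182
[2] x-view keeps 39 columns → grid now 143
[3] z-view keeps 39 columns → grid now 112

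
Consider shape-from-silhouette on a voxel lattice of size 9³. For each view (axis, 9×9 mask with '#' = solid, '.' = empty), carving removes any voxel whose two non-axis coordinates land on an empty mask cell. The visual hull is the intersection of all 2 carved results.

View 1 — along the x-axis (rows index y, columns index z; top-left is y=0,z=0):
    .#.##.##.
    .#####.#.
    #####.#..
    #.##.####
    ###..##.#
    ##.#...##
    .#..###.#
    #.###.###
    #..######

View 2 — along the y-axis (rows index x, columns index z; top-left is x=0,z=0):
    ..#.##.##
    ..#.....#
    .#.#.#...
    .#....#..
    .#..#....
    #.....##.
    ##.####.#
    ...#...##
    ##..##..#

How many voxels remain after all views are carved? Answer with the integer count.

start: 9×9×9 = 729 voxels
  1. axis=0 (YZ plane), |mask|=54  ⇒  voxels=486
  2. axis=1 (XZ plane), |mask|=32  ⇒  voxels=192

|visual hull| = 192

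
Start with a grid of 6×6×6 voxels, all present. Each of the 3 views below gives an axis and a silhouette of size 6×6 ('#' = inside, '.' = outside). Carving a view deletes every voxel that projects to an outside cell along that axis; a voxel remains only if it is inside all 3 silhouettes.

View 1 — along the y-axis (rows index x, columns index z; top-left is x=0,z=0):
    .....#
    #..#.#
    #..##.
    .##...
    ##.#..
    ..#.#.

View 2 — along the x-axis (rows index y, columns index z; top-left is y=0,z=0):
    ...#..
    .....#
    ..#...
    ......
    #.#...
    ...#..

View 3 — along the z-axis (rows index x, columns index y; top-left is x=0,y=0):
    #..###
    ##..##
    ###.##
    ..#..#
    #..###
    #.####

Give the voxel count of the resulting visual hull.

before carving: 216 voxels (6×6×6)
V1 y: intersect with XZ mask (14 set) -- 84 left
V2 x: intersect with YZ mask (6 set) -- 15 left
V3 z: intersect with XY mask (24 set) -- 13 left

13 voxels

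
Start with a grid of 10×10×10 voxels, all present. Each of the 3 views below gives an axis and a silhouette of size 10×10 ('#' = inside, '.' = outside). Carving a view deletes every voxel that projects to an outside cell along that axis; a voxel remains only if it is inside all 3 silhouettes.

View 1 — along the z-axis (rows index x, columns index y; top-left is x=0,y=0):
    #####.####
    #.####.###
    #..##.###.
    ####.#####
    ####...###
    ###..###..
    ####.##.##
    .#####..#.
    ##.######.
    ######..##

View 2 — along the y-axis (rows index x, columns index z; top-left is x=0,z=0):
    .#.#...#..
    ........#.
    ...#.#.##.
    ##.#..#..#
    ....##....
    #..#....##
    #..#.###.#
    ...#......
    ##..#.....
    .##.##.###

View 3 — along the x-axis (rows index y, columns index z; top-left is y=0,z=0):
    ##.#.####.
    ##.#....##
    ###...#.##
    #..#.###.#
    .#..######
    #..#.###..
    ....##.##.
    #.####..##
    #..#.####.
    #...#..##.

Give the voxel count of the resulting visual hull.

165 voxels

full grid |V| = 1000
V1 z: intersect with XY mask (75 set) -- 750 left
V2 y: intersect with XZ mask (36 set) -- 276 left
V3 x: intersect with YZ mask (57 set) -- 165 left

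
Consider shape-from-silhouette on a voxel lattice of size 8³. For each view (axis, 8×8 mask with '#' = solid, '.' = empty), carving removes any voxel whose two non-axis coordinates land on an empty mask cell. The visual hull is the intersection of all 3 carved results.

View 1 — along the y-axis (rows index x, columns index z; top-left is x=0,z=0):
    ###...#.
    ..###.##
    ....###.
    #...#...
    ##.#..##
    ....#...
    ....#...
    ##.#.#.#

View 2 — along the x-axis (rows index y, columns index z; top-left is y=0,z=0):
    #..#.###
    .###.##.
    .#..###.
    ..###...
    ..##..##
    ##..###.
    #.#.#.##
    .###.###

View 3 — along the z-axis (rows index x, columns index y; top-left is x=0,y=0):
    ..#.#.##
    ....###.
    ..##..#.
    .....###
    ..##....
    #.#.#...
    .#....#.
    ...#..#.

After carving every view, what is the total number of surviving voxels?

before carving: 512 voxels (8×8×8)
carve view 1 (along y, XZ-mask fill 26/64): 208 voxels remain
carve view 2 (along x, YZ-mask fill 37/64): 119 voxels remain
carve view 3 (along z, XY-mask fill 22/64): 38 voxels remain

38 voxels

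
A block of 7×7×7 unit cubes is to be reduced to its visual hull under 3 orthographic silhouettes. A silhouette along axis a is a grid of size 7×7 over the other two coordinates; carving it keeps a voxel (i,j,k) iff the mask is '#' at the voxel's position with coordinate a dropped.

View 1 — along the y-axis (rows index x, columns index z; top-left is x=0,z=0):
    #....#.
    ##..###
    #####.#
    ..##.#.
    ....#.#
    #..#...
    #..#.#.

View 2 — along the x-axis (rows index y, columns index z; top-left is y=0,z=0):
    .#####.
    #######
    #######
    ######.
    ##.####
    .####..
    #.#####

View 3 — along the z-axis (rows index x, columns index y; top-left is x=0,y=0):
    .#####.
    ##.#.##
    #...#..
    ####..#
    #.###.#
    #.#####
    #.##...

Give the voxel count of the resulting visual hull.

initial block: 7^3 = 343
[1] y-view keeps 23 columns → grid now 161
[2] x-view keeps 41 columns → grid now 134
[3] z-view keeps 31 columns → grid now 76

remaining voxels: 76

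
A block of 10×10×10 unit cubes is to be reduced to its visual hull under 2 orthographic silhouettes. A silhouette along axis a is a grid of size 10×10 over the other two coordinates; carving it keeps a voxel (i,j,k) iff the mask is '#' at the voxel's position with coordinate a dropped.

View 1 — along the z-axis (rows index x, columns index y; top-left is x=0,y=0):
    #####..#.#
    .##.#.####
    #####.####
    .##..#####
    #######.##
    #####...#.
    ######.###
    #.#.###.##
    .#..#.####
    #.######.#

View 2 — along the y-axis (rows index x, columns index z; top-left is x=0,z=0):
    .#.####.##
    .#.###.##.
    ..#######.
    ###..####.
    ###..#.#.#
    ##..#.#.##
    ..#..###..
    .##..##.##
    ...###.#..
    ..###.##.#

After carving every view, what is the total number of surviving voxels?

remaining voxels: 443

full grid |V| = 1000
V1 z: intersect with XY mask (75 set) -- 750 left
V2 y: intersect with XZ mask (59 set) -- 443 left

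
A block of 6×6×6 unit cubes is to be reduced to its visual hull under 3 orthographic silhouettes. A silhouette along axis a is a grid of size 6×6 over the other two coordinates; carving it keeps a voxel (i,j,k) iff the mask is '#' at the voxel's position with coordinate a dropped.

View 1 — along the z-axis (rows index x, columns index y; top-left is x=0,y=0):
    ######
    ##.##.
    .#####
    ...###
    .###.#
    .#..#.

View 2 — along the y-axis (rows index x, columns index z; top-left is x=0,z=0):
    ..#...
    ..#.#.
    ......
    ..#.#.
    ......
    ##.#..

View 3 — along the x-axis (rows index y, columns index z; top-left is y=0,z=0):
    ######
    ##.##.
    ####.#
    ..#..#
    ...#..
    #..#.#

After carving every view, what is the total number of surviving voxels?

remaining voxels: 12

before carving: 216 voxels (6×6×6)
V1 z: intersect with XY mask (24 set) -- 144 left
V2 y: intersect with XZ mask (8 set) -- 26 left
V3 x: intersect with YZ mask (21 set) -- 12 left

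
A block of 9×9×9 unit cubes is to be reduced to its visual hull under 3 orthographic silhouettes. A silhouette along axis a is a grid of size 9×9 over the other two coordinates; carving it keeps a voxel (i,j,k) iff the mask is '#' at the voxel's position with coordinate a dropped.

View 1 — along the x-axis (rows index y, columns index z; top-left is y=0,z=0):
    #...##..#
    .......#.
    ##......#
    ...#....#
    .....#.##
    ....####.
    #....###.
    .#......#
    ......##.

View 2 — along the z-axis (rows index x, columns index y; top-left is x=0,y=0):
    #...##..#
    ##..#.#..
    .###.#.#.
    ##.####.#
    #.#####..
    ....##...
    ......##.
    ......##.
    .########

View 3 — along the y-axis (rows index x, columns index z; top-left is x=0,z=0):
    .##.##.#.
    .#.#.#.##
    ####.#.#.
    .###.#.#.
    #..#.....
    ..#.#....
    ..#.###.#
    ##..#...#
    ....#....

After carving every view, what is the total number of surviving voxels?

45 voxels

initial block: 9^3 = 729
[1] x-view keeps 25 columns → grid now 225
[2] z-view keeps 40 columns → grid now 117
[3] y-view keeps 35 columns → grid now 45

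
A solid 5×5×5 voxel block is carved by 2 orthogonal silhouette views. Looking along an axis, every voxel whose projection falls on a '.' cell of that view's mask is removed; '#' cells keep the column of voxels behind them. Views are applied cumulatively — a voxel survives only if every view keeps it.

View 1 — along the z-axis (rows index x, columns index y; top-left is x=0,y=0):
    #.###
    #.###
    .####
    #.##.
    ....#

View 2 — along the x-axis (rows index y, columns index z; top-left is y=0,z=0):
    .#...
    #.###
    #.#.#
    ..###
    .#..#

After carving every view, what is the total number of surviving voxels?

39 voxels

initial block: 5^3 = 125
  1. axis=2 (XY plane), |mask|=16  ⇒  voxels=80
  2. axis=0 (YZ plane), |mask|=13  ⇒  voxels=39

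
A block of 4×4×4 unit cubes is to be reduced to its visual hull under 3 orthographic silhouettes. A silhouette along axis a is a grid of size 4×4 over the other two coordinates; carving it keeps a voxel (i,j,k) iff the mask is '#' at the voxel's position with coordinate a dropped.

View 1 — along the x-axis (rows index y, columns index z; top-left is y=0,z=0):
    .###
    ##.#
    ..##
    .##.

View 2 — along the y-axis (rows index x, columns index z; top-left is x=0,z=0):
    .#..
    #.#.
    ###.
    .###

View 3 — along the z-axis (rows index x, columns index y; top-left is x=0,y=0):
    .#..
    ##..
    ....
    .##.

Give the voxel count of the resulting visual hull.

7 voxels

start: 4×4×4 = 64 voxels
[1] x-view keeps 10 columns → grid now 40
[2] y-view keeps 9 columns → grid now 23
[3] z-view keeps 5 columns → grid now 7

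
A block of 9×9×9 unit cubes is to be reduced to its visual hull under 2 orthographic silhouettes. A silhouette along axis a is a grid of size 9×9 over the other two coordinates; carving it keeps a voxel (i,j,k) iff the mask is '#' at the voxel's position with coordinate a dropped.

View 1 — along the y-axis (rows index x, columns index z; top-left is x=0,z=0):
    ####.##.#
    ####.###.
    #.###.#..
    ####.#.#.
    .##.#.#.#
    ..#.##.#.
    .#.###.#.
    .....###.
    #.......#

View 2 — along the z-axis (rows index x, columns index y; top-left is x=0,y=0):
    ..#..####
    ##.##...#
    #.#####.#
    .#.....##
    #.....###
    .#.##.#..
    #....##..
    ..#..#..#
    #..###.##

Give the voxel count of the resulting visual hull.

|visual hull| = 195

initial block: 9^3 = 729
[1] y-view keeps 44 columns → grid now 396
[2] z-view keeps 40 columns → grid now 195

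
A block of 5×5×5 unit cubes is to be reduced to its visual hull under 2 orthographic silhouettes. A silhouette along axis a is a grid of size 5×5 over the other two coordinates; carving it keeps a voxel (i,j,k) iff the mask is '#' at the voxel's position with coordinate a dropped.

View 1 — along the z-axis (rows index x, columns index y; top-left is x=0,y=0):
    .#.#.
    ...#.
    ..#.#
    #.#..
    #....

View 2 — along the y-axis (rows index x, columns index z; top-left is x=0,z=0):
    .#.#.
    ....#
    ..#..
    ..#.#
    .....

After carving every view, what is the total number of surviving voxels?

|visual hull| = 11

full grid |V| = 125
[1] z-view keeps 8 columns → grid now 40
[2] y-view keeps 6 columns → grid now 11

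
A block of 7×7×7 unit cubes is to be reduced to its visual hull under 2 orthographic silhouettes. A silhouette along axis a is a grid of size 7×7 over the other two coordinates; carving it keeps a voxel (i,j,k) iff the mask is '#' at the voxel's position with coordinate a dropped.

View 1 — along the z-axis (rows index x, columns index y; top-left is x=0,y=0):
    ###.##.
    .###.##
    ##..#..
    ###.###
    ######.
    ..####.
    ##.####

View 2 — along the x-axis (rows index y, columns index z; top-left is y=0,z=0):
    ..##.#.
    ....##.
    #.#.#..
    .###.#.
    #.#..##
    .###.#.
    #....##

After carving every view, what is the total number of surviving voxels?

115 voxels

initial block: 7^3 = 343
V1 z: intersect with XY mask (35 set) -- 245 left
V2 x: intersect with YZ mask (23 set) -- 115 left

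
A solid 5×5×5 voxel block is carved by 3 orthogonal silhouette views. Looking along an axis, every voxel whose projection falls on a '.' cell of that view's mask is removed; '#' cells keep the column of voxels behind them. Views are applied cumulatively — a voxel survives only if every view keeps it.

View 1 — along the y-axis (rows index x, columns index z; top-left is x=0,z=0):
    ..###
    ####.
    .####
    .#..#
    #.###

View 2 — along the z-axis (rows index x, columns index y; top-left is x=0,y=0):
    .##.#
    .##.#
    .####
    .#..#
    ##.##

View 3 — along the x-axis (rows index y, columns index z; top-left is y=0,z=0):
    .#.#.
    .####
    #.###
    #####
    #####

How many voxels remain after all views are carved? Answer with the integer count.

50 voxels

start: 5×5×5 = 125 voxels
carve view 1 (along y, XZ-mask fill 17/25): 85 voxels remain
carve view 2 (along z, XY-mask fill 16/25): 57 voxels remain
carve view 3 (along x, YZ-mask fill 20/25): 50 voxels remain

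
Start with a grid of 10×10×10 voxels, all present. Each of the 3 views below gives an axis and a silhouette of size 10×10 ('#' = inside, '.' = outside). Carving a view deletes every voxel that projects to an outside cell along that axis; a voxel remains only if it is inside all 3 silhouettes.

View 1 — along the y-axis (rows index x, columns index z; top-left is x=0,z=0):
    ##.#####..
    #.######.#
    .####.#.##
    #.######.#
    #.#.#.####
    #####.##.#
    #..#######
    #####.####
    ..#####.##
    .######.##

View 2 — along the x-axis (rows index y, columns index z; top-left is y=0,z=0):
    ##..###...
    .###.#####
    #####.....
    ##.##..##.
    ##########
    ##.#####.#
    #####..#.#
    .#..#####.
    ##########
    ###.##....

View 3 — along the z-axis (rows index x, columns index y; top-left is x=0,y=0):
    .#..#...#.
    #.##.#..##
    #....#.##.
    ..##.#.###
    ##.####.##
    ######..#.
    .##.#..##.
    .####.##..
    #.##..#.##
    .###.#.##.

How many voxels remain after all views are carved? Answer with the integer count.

|visual hull| = 308

start: 10×10×10 = 1000 voxels
step 1: project along y, AND mask (77/100) → |grid| = 770
step 2: project along x, AND mask (70/100) → |grid| = 533
step 3: project along z, AND mask (57/100) → |grid| = 308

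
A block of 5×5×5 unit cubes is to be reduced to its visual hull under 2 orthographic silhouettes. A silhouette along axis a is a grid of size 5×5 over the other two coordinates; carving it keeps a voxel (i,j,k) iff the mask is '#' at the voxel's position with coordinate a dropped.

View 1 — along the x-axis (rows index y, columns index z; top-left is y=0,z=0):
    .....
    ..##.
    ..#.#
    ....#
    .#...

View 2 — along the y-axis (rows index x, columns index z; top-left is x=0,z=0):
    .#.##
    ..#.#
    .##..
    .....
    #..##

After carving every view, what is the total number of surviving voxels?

voxel count = 14

initial block: 5^3 = 125
step 1: project along x, AND mask (6/25) → |grid| = 30
step 2: project along y, AND mask (10/25) → |grid| = 14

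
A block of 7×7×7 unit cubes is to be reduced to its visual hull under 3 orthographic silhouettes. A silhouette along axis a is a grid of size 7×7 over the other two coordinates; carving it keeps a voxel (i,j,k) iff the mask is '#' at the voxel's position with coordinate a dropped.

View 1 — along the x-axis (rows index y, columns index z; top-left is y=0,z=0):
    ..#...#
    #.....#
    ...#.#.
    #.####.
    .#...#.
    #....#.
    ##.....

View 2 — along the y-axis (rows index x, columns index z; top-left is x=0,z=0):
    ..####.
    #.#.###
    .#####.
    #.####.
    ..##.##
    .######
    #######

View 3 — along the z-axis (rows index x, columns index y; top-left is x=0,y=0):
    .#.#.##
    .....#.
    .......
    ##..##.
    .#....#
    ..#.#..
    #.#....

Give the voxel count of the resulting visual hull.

full grid |V| = 343
[1] x-view keeps 17 columns → grid now 119
[2] y-view keeps 36 columns → grid now 86
[3] z-view keeps 15 columns → grid now 21

21 voxels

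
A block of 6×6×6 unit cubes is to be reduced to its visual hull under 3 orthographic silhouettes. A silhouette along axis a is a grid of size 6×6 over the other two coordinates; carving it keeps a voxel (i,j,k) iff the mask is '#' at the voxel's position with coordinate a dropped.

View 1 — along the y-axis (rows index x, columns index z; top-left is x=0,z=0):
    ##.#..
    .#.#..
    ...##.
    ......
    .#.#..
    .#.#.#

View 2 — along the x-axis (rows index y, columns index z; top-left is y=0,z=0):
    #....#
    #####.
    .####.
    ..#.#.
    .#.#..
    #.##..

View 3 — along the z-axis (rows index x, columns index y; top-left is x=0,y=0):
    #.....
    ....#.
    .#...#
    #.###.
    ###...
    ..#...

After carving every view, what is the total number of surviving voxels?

remaining voxels: 12

initial block: 6^3 = 216
  1. axis=1 (XZ plane), |mask|=12  ⇒  voxels=72
  2. axis=0 (YZ plane), |mask|=18  ⇒  voxels=39
  3. axis=2 (XY plane), |mask|=12  ⇒  voxels=12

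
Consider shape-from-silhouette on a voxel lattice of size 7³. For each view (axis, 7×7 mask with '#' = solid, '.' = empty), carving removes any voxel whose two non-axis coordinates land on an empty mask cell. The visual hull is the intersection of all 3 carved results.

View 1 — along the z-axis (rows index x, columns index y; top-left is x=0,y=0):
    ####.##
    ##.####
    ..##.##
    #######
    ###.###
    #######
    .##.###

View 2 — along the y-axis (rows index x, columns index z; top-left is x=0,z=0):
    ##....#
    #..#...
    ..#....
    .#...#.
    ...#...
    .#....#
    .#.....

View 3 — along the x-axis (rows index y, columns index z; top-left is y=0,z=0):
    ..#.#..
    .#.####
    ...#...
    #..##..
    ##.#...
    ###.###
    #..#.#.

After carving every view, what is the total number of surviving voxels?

voxel count = 34

before carving: 343 voxels (7×7×7)
step 1: project along z, AND mask (41/49) → |grid| = 287
step 2: project along y, AND mask (12/49) → |grid| = 73
step 3: project along x, AND mask (23/49) → |grid| = 34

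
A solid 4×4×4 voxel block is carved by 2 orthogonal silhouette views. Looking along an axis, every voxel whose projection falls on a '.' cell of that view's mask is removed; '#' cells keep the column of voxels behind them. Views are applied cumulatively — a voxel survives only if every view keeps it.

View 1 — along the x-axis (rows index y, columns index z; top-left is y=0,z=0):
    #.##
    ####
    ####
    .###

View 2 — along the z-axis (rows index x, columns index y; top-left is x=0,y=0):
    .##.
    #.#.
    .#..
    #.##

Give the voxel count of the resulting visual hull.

start: 4×4×4 = 64 voxels
[1] x-view keeps 14 columns → grid now 56
[2] z-view keeps 8 columns → grid now 29

remaining voxels: 29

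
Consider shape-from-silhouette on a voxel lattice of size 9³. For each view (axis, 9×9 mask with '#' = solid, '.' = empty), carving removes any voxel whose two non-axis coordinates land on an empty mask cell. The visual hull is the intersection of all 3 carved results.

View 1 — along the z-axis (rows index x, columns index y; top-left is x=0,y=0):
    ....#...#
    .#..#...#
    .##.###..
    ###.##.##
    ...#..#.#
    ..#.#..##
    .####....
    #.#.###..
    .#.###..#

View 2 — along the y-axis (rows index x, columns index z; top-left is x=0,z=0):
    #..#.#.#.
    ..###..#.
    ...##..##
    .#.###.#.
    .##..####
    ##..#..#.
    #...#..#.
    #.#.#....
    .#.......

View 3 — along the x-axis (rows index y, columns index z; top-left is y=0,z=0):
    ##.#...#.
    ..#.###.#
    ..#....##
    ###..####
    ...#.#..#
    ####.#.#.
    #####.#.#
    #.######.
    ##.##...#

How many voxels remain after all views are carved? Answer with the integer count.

initial block: 9^3 = 729
step 1: project along z, AND mask (38/81) → |grid| = 342
step 2: project along y, AND mask (34/81) → |grid| = 141
step 3: project along x, AND mask (47/81) → |grid| = 72

remaining voxels: 72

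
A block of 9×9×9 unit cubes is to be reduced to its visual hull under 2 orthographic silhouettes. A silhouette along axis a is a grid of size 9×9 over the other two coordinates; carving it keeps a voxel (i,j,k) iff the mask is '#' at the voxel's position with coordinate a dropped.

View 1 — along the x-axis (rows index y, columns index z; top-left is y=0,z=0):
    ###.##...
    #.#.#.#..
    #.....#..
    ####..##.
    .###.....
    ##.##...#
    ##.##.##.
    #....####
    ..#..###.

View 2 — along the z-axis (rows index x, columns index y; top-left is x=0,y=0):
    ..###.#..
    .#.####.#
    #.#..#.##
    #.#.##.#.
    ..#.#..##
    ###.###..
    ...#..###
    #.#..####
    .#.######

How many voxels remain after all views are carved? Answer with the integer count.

remaining voxels: 206

start: 9×9×9 = 729 voxels
carve view 1 (along x, YZ-mask fill 40/81): 360 voxels remain
carve view 2 (along z, XY-mask fill 47/81): 206 voxels remain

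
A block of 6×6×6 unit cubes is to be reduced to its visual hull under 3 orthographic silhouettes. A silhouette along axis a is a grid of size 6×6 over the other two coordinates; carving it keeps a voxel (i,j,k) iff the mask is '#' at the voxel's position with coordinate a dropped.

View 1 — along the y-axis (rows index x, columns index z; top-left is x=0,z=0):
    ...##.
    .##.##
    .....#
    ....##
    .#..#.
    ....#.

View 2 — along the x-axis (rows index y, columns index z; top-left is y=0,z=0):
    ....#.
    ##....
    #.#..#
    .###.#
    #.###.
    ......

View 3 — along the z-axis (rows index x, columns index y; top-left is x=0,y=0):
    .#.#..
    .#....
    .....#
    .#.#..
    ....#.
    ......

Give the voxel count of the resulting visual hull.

voxel count = 4

full grid |V| = 216
[1] y-view keeps 12 columns → grid now 72
[2] x-view keeps 14 columns → grid now 25
[3] z-view keeps 7 columns → grid now 4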